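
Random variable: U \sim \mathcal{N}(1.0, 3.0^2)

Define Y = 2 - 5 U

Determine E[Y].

For Y = -5U + 2:
E[Y] = -5 * E[U] + 2
E[U] = 1.0 = 1
E[Y] = -5 * 1 + 2 = -3

-3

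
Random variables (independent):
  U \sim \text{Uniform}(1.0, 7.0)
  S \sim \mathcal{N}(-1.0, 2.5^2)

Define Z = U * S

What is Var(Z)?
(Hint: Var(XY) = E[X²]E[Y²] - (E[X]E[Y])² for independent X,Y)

Var(XY) = E[X²]E[Y²] - (E[X]E[Y])²
E[U] = 4, Var(U) = 3
E[S] = -1, Var(S) = 6.25
E[U²] = 3 + 4² = 19
E[S²] = 6.25 + (-1)² = 7.25
Var(Z) = 19*7.25 - (4*(-1))²
= 137.75 - 16 = 121.75

121.75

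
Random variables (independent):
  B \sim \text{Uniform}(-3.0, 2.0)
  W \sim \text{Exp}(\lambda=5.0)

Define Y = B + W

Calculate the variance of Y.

For independent RVs: Var(aX + bY) = a²Var(X) + b²Var(Y)
Var(B) = 2.0833333
Var(W) = 0.04
Var(Y) = 1²*2.0833333 + 1²*0.04
= 1*2.0833333 + 1*0.04 = 2.1233333

2.1233333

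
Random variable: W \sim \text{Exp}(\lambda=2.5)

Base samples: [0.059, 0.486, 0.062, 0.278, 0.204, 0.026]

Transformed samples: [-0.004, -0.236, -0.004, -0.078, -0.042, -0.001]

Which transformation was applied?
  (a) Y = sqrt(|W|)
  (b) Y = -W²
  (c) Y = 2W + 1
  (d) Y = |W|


Checking option (b) Y = -W²:
  W = 0.059 -> Y = -0.004 ✓
  W = 0.486 -> Y = -0.236 ✓
  W = 0.062 -> Y = -0.004 ✓
All samples match this transformation.

(b) -W²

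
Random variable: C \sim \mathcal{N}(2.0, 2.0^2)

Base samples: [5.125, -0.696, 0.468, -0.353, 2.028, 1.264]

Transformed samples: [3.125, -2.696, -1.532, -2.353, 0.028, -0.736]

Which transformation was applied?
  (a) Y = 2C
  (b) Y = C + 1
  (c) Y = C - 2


Checking option (c) Y = C - 2:
  C = 5.125 -> Y = 3.125 ✓
  C = -0.696 -> Y = -2.696 ✓
  C = 0.468 -> Y = -1.532 ✓
All samples match this transformation.

(c) C - 2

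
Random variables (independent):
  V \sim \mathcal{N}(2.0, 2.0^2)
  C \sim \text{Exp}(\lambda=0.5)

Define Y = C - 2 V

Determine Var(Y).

For independent RVs: Var(aX + bY) = a²Var(X) + b²Var(Y)
Var(V) = 4
Var(C) = 4
Var(Y) = (-2)²*4 + 1²*4
= 4*4 + 1*4 = 20

20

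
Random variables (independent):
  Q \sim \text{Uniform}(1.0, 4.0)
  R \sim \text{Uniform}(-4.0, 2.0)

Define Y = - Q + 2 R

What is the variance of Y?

For independent RVs: Var(aX + bY) = a²Var(X) + b²Var(Y)
Var(Q) = 0.75
Var(R) = 3
Var(Y) = (-1)²*0.75 + 2²*3
= 1*0.75 + 4*3 = 12.75

12.75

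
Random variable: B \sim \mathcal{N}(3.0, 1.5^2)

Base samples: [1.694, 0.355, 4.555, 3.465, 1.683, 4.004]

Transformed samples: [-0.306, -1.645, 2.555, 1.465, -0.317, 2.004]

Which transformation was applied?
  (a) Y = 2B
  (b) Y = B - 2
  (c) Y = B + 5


Checking option (b) Y = B - 2:
  B = 1.694 -> Y = -0.306 ✓
  B = 0.355 -> Y = -1.645 ✓
  B = 4.555 -> Y = 2.555 ✓
All samples match this transformation.

(b) B - 2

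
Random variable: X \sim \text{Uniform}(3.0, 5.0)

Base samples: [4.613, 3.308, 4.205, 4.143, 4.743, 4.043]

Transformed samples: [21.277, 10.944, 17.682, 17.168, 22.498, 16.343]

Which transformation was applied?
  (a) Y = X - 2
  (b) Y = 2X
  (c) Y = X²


Checking option (c) Y = X²:
  X = 4.613 -> Y = 21.277 ✓
  X = 3.308 -> Y = 10.944 ✓
  X = 4.205 -> Y = 17.682 ✓
All samples match this transformation.

(c) X²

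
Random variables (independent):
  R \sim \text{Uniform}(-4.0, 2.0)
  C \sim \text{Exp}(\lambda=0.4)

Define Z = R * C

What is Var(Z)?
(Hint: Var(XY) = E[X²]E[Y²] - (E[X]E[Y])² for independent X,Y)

Var(XY) = E[X²]E[Y²] - (E[X]E[Y])²
E[R] = -1, Var(R) = 3
E[C] = 2.5, Var(C) = 6.25
E[R²] = 3 + (-1)² = 4
E[C²] = 6.25 + 2.5² = 12.5
Var(Z) = 4*12.5 - (-1*2.5)²
= 50 - 6.25 = 43.75

43.75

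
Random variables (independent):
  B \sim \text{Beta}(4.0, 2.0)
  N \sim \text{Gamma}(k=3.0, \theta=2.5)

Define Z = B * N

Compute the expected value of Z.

For independent RVs: E[XY] = E[X]*E[Y]
E[B] = 0.66666667
E[N] = 7.5
E[Z] = 0.66666667 * 7.5 = 5

5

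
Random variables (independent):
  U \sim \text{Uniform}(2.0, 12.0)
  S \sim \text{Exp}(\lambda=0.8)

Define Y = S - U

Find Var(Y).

For independent RVs: Var(aX + bY) = a²Var(X) + b²Var(Y)
Var(U) = 8.3333333
Var(S) = 1.5625
Var(Y) = (-1)²*8.3333333 + 1²*1.5625
= 1*8.3333333 + 1*1.5625 = 9.8958333

9.8958333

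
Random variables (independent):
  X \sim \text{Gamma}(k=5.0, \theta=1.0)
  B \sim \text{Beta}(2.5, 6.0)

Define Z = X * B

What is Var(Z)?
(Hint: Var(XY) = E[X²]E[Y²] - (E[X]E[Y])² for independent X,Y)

Var(XY) = E[X²]E[Y²] - (E[X]E[Y])²
E[X] = 5, Var(X) = 5
E[B] = 0.29411765, Var(B) = 0.021853943
E[X²] = 5 + 5² = 30
E[B²] = 0.021853943 + 0.29411765² = 0.10835913
Var(Z) = 30*0.10835913 - (5*0.29411765)²
= 3.250774 - 2.1626298 = 1.0881442

1.0881442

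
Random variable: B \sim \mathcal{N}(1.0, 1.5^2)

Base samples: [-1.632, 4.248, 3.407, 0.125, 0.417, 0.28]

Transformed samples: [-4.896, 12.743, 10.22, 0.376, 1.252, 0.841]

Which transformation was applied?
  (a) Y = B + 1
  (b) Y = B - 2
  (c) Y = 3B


Checking option (c) Y = 3B:
  B = -1.632 -> Y = -4.896 ✓
  B = 4.248 -> Y = 12.743 ✓
  B = 3.407 -> Y = 10.22 ✓
All samples match this transformation.

(c) 3B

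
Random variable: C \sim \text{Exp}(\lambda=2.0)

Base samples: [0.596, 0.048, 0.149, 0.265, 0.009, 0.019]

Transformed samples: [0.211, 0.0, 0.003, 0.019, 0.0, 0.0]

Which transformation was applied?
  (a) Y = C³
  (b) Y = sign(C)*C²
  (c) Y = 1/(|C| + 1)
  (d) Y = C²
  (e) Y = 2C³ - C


Checking option (a) Y = C³:
  C = 0.596 -> Y = 0.211 ✓
  C = 0.048 -> Y = 0.0 ✓
  C = 0.149 -> Y = 0.003 ✓
All samples match this transformation.

(a) C³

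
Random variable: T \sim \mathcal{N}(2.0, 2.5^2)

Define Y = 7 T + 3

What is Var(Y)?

For Y = aT + b: Var(Y) = a² * Var(T)
Var(T) = 2.5^2 = 6.25
Var(Y) = 7² * 6.25 = 49 * 6.25 = 306.25

306.25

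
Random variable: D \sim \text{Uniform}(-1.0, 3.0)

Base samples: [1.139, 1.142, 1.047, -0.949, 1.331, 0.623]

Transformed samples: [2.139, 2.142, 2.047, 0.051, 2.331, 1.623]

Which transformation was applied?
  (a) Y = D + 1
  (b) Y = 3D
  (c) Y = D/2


Checking option (a) Y = D + 1:
  D = 1.139 -> Y = 2.139 ✓
  D = 1.142 -> Y = 2.142 ✓
  D = 1.047 -> Y = 2.047 ✓
All samples match this transformation.

(a) D + 1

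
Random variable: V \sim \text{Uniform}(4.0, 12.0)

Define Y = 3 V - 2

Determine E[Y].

For Y = 3V - 2:
E[Y] = 3 * E[V] - 2
E[V] = (4 + 12)/2 = 8
E[Y] = 3 * 8 - 2 = 22

22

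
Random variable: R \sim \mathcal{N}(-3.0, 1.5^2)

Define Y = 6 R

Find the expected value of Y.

For Y = 6R:
E[Y] = 6 * E[R]
E[R] = -3.0 = -3
E[Y] = 6 * (-3) = -18

-18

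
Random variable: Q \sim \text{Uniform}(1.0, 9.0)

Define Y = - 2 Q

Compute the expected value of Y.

For Y = -2Q:
E[Y] = -2 * E[Q]
E[Q] = (1 + 9)/2 = 5
E[Y] = -2 * 5 = -10

-10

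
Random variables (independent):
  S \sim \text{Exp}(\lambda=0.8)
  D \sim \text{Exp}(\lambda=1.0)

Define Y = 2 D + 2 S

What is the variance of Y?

For independent RVs: Var(aX + bY) = a²Var(X) + b²Var(Y)
Var(S) = 1.5625
Var(D) = 1
Var(Y) = 2²*1.5625 + 2²*1
= 4*1.5625 + 4*1 = 10.25

10.25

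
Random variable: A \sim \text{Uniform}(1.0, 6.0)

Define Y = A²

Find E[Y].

E[A²] = Var(A) + (E[A])² = 2.0833333 + 12.25 = 14.333333

14.333333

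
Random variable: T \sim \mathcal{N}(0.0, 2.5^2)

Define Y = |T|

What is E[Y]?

For X ~ N(0, 2.5²), E[|X|] = sigma * sqrt(2/pi)
= 2.5 * sqrt(2/pi) = 1.9947114

1.9947114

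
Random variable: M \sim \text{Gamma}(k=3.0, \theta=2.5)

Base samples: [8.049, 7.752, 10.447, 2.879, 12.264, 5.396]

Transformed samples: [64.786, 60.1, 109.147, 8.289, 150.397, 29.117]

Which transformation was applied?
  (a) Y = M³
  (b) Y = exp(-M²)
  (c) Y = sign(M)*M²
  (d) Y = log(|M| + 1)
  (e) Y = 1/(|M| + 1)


Checking option (c) Y = sign(M)*M²:
  M = 8.049 -> Y = 64.786 ✓
  M = 7.752 -> Y = 60.1 ✓
  M = 10.447 -> Y = 109.147 ✓
All samples match this transformation.

(c) sign(M)*M²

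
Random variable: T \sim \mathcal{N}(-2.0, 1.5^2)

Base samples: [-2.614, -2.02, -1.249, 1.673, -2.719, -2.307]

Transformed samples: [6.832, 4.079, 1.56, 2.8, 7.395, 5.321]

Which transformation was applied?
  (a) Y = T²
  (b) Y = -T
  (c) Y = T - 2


Checking option (a) Y = T²:
  T = -2.614 -> Y = 6.832 ✓
  T = -2.02 -> Y = 4.079 ✓
  T = -1.249 -> Y = 1.56 ✓
All samples match this transformation.

(a) T²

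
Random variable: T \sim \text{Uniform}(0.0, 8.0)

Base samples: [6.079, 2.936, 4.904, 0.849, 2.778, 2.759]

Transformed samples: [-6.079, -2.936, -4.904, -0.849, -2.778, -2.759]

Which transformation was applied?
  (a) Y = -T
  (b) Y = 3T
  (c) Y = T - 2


Checking option (a) Y = -T:
  T = 6.079 -> Y = -6.079 ✓
  T = 2.936 -> Y = -2.936 ✓
  T = 4.904 -> Y = -4.904 ✓
All samples match this transformation.

(a) -T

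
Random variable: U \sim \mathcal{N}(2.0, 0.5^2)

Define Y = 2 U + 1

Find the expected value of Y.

For Y = 2U + 1:
E[Y] = 2 * E[U] + 1
E[U] = 2.0 = 2
E[Y] = 2 * 2 + 1 = 5

5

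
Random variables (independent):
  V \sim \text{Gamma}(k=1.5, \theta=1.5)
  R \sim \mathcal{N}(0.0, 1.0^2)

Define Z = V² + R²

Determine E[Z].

E[Z] = E[V²] + E[R²]
E[V²] = Var(V) + E[V]² = 3.375 + 5.0625 = 8.4375
E[R²] = Var(R) + E[R]² = 1 + 0 = 1
E[Z] = 8.4375 + 1 = 9.4375

9.4375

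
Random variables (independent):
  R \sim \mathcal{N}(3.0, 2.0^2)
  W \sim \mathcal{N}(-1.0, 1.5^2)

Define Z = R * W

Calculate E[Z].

For independent RVs: E[XY] = E[X]*E[Y]
E[R] = 3
E[W] = -1
E[Z] = 3 * (-1) = -3

-3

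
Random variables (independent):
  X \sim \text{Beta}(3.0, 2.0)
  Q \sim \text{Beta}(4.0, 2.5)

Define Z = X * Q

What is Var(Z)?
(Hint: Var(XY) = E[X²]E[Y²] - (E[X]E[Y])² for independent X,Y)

Var(XY) = E[X²]E[Y²] - (E[X]E[Y])²
E[X] = 0.6, Var(X) = 0.04
E[Q] = 0.61538462, Var(Q) = 0.031558185
E[X²] = 0.04 + 0.6² = 0.4
E[Q²] = 0.031558185 + 0.61538462² = 0.41025641
Var(Z) = 0.4*0.41025641 - (0.6*0.61538462)²
= 0.16410256 - 0.13633136 = 0.027771203

0.027771203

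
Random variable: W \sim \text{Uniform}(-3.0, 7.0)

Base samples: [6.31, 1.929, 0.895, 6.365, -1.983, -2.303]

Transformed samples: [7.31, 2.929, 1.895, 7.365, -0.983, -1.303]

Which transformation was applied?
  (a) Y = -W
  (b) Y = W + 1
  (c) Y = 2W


Checking option (b) Y = W + 1:
  W = 6.31 -> Y = 7.31 ✓
  W = 1.929 -> Y = 2.929 ✓
  W = 0.895 -> Y = 1.895 ✓
All samples match this transformation.

(b) W + 1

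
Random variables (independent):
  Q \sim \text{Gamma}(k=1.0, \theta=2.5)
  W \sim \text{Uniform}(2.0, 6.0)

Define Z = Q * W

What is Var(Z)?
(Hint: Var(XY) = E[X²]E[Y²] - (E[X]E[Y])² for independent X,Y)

Var(XY) = E[X²]E[Y²] - (E[X]E[Y])²
E[Q] = 2.5, Var(Q) = 6.25
E[W] = 4, Var(W) = 1.3333333
E[Q²] = 6.25 + 2.5² = 12.5
E[W²] = 1.3333333 + 4² = 17.333333
Var(Z) = 12.5*17.333333 - (2.5*4)²
= 216.66667 - 100 = 116.66667

116.66667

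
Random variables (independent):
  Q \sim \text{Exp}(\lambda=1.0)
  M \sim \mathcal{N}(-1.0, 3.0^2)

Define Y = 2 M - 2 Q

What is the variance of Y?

For independent RVs: Var(aX + bY) = a²Var(X) + b²Var(Y)
Var(Q) = 1
Var(M) = 9
Var(Y) = (-2)²*1 + 2²*9
= 4*1 + 4*9 = 40

40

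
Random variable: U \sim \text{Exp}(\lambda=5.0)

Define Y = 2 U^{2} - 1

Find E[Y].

E[Y] = 2*E[U²] - 1
E[U] = 0.2
E[U²] = Var(U) + (E[U])² = 0.04 + 0.04 = 0.08
E[Y] = 2*0.08 - 1 = -0.84

-0.84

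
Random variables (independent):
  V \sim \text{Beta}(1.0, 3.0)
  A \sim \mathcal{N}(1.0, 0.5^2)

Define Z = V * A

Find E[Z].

For independent RVs: E[XY] = E[X]*E[Y]
E[V] = 0.25
E[A] = 1
E[Z] = 0.25 * 1 = 0.25

0.25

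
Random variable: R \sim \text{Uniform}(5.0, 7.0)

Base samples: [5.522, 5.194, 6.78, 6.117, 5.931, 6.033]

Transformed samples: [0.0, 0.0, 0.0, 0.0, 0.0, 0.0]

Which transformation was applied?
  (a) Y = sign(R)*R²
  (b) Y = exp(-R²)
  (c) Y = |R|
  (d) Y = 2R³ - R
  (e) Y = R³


Checking option (b) Y = exp(-R²):
  R = 5.522 -> Y = 0.0 ✓
  R = 5.194 -> Y = 0.0 ✓
  R = 6.78 -> Y = 0.0 ✓
All samples match this transformation.

(b) exp(-R²)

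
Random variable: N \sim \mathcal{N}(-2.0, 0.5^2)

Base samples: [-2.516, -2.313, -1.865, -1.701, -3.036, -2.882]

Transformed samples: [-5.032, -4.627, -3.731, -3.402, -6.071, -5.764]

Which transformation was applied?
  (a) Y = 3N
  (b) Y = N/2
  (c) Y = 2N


Checking option (c) Y = 2N:
  N = -2.516 -> Y = -5.032 ✓
  N = -2.313 -> Y = -4.627 ✓
  N = -1.865 -> Y = -3.731 ✓
All samples match this transformation.

(c) 2N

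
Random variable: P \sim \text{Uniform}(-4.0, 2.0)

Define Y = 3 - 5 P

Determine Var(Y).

For Y = aP + b: Var(Y) = a² * Var(P)
Var(P) = (2 + 4)^2/12 = 3
Var(Y) = (-5)² * 3 = 25 * 3 = 75

75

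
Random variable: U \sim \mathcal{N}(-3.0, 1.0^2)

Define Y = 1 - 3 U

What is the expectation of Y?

For Y = -3U + 1:
E[Y] = -3 * E[U] + 1
E[U] = -3.0 = -3
E[Y] = -3 * (-3) + 1 = 10

10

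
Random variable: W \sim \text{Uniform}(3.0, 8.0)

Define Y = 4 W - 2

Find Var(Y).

For Y = aW + b: Var(Y) = a² * Var(W)
Var(W) = (8 - 3)^2/12 = 2.0833333
Var(Y) = 4² * 2.0833333 = 16 * 2.0833333 = 33.333333

33.333333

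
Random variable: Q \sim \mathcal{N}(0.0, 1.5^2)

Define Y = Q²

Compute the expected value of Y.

Using E[X²] = Var(X) + (E[X])²:
E[Q] = 0
Var(Q) = 1.5^2 = 2.25
E[Q²] = 2.25 + 0² = 2.25 + 0 = 2.25

2.25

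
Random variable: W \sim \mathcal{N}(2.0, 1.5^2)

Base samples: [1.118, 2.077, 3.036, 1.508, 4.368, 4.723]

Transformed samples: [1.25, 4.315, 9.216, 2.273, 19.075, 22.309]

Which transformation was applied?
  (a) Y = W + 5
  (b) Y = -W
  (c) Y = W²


Checking option (c) Y = W²:
  W = 1.118 -> Y = 1.25 ✓
  W = 2.077 -> Y = 4.315 ✓
  W = 3.036 -> Y = 9.216 ✓
All samples match this transformation.

(c) W²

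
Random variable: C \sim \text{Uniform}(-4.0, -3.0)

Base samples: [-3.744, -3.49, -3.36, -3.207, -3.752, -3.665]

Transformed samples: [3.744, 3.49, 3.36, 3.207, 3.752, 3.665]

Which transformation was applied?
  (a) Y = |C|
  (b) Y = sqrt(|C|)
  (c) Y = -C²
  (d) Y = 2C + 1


Checking option (a) Y = |C|:
  C = -3.744 -> Y = 3.744 ✓
  C = -3.49 -> Y = 3.49 ✓
  C = -3.36 -> Y = 3.36 ✓
All samples match this transformation.

(a) |C|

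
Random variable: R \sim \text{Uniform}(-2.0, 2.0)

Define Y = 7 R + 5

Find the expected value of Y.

For Y = 7R + 5:
E[Y] = 7 * E[R] + 5
E[R] = (-2 + 2)/2 = 0
E[Y] = 7 * 0 + 5 = 5

5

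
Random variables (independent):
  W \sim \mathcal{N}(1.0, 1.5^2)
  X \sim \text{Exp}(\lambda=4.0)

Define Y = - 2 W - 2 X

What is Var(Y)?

For independent RVs: Var(aX + bY) = a²Var(X) + b²Var(Y)
Var(W) = 2.25
Var(X) = 0.0625
Var(Y) = (-2)²*2.25 + (-2)²*0.0625
= 4*2.25 + 4*0.0625 = 9.25

9.25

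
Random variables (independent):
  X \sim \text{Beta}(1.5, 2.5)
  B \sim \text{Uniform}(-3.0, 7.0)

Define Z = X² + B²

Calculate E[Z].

E[Z] = E[X²] + E[B²]
E[X²] = Var(X) + E[X]² = 0.046875 + 0.140625 = 0.1875
E[B²] = Var(B) + E[B]² = 8.3333333 + 4 = 12.333333
E[Z] = 0.1875 + 12.333333 = 12.520833

12.520833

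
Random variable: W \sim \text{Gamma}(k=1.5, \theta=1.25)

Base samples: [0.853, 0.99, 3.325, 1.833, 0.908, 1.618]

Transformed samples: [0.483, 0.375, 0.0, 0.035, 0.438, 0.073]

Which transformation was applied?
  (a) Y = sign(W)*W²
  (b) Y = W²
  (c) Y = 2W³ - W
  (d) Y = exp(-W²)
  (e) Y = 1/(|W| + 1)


Checking option (d) Y = exp(-W²):
  W = 0.853 -> Y = 0.483 ✓
  W = 0.99 -> Y = 0.375 ✓
  W = 3.325 -> Y = 0.0 ✓
All samples match this transformation.

(d) exp(-W²)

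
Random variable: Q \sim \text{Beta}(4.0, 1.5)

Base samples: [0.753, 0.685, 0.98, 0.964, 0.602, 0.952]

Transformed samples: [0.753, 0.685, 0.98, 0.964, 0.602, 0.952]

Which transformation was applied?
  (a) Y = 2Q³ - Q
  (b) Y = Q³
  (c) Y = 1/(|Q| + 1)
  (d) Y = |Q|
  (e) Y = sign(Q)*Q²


Checking option (d) Y = |Q|:
  Q = 0.753 -> Y = 0.753 ✓
  Q = 0.685 -> Y = 0.685 ✓
  Q = 0.98 -> Y = 0.98 ✓
All samples match this transformation.

(d) |Q|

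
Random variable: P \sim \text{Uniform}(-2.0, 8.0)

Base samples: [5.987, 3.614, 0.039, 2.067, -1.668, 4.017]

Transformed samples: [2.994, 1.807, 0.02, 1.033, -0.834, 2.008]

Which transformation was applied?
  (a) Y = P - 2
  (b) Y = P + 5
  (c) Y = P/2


Checking option (c) Y = P/2:
  P = 5.987 -> Y = 2.994 ✓
  P = 3.614 -> Y = 1.807 ✓
  P = 0.039 -> Y = 0.02 ✓
All samples match this transformation.

(c) P/2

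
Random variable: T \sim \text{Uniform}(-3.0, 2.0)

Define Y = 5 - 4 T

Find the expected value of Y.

For Y = -4T + 5:
E[Y] = -4 * E[T] + 5
E[T] = (-3 + 2)/2 = -0.5
E[Y] = -4 * (-0.5) + 5 = 7

7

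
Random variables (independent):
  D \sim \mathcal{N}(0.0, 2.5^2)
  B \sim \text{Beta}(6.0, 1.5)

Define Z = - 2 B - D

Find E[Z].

E[Z] = -1*E[D] - 2*E[B]
E[D] = 0
E[B] = 0.8
E[Z] = -1*0 - 2*0.8 = -1.6

-1.6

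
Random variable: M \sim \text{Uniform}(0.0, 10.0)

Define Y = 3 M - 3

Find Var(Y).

For Y = aM + b: Var(Y) = a² * Var(M)
Var(M) = (10 - 0)^2/12 = 8.3333333
Var(Y) = 3² * 8.3333333 = 9 * 8.3333333 = 75

75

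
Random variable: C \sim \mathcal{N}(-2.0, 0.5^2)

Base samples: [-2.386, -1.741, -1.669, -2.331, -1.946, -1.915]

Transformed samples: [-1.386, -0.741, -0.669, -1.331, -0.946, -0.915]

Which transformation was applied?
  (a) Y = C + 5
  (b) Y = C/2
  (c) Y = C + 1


Checking option (c) Y = C + 1:
  C = -2.386 -> Y = -1.386 ✓
  C = -1.741 -> Y = -0.741 ✓
  C = -1.669 -> Y = -0.669 ✓
All samples match this transformation.

(c) C + 1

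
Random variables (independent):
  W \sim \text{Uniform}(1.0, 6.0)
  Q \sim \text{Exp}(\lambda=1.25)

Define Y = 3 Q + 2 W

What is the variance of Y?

For independent RVs: Var(aX + bY) = a²Var(X) + b²Var(Y)
Var(W) = 2.0833333
Var(Q) = 0.64
Var(Y) = 2²*2.0833333 + 3²*0.64
= 4*2.0833333 + 9*0.64 = 14.093333

14.093333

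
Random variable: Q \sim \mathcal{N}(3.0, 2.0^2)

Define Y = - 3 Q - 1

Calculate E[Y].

For Y = -3Q - 1:
E[Y] = -3 * E[Q] - 1
E[Q] = 3.0 = 3
E[Y] = -3 * 3 - 1 = -10

-10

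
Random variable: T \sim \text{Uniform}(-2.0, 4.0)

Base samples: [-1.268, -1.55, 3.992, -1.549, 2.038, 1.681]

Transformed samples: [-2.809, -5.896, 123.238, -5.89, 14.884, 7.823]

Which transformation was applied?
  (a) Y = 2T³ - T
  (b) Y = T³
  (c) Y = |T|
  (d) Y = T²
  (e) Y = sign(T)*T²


Checking option (a) Y = 2T³ - T:
  T = -1.268 -> Y = -2.809 ✓
  T = -1.55 -> Y = -5.896 ✓
  T = 3.992 -> Y = 123.238 ✓
All samples match this transformation.

(a) 2T³ - T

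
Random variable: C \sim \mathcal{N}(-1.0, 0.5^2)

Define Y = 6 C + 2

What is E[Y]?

For Y = 6C + 2:
E[Y] = 6 * E[C] + 2
E[C] = -1.0 = -1
E[Y] = 6 * (-1) + 2 = -4

-4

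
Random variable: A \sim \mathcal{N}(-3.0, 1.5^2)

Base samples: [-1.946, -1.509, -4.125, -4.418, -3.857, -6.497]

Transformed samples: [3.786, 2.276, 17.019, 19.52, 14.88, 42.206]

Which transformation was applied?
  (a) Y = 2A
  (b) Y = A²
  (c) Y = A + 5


Checking option (b) Y = A²:
  A = -1.946 -> Y = 3.786 ✓
  A = -1.509 -> Y = 2.276 ✓
  A = -4.125 -> Y = 17.019 ✓
All samples match this transformation.

(b) A²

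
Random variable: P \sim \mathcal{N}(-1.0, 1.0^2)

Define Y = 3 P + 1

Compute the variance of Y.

For Y = aP + b: Var(Y) = a² * Var(P)
Var(P) = 1.0^2 = 1
Var(Y) = 3² * 1 = 9 * 1 = 9

9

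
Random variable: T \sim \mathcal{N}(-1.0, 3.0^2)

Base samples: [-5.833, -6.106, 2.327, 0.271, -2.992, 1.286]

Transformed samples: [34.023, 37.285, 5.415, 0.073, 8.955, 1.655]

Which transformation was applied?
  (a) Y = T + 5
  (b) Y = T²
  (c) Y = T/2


Checking option (b) Y = T²:
  T = -5.833 -> Y = 34.023 ✓
  T = -6.106 -> Y = 37.285 ✓
  T = 2.327 -> Y = 5.415 ✓
All samples match this transformation.

(b) T²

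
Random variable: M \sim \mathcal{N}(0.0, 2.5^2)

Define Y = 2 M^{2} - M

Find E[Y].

E[Y] = 2*E[M²] - 1*E[M]
E[M] = 0
E[M²] = Var(M) + (E[M])² = 6.25 + 0 = 6.25
E[Y] = 2*6.25 - 1*0 = 12.5

12.5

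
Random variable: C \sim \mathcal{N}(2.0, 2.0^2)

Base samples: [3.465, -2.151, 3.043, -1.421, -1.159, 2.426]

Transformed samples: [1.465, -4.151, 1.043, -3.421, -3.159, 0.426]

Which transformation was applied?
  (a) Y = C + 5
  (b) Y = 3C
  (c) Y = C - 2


Checking option (c) Y = C - 2:
  C = 3.465 -> Y = 1.465 ✓
  C = -2.151 -> Y = -4.151 ✓
  C = 3.043 -> Y = 1.043 ✓
All samples match this transformation.

(c) C - 2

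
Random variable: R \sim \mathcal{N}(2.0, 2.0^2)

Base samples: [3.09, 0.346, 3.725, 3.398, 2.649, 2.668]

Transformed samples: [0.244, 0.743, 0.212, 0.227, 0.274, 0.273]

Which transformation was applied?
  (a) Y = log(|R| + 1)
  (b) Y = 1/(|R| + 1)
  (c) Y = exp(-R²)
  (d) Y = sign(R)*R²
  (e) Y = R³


Checking option (b) Y = 1/(|R| + 1):
  R = 3.09 -> Y = 0.244 ✓
  R = 0.346 -> Y = 0.743 ✓
  R = 3.725 -> Y = 0.212 ✓
All samples match this transformation.

(b) 1/(|R| + 1)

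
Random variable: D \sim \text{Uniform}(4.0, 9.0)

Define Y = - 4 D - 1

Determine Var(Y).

For Y = aD + b: Var(Y) = a² * Var(D)
Var(D) = (9 - 4)^2/12 = 2.0833333
Var(Y) = (-4)² * 2.0833333 = 16 * 2.0833333 = 33.333333

33.333333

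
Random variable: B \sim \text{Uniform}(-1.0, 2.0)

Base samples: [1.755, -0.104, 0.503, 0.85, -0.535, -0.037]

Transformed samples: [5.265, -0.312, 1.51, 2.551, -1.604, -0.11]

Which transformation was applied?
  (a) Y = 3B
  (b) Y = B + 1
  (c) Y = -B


Checking option (a) Y = 3B:
  B = 1.755 -> Y = 5.265 ✓
  B = -0.104 -> Y = -0.312 ✓
  B = 0.503 -> Y = 1.51 ✓
All samples match this transformation.

(a) 3B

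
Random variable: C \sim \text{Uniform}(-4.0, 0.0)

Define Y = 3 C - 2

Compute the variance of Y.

For Y = aC + b: Var(Y) = a² * Var(C)
Var(C) = (0 + 4)^2/12 = 1.3333333
Var(Y) = 3² * 1.3333333 = 9 * 1.3333333 = 12

12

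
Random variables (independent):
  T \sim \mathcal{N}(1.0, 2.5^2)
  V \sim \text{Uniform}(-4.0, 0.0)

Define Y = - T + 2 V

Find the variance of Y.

For independent RVs: Var(aX + bY) = a²Var(X) + b²Var(Y)
Var(T) = 6.25
Var(V) = 1.3333333
Var(Y) = (-1)²*6.25 + 2²*1.3333333
= 1*6.25 + 4*1.3333333 = 11.583333

11.583333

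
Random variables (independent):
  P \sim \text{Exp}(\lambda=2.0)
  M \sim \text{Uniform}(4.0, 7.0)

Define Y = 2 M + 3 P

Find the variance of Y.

For independent RVs: Var(aX + bY) = a²Var(X) + b²Var(Y)
Var(P) = 0.25
Var(M) = 0.75
Var(Y) = 3²*0.25 + 2²*0.75
= 9*0.25 + 4*0.75 = 5.25

5.25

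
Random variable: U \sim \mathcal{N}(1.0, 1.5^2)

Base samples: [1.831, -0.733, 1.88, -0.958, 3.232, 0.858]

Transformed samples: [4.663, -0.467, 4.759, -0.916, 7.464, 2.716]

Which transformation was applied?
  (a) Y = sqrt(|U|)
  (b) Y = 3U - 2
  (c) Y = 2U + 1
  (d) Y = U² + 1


Checking option (c) Y = 2U + 1:
  U = 1.831 -> Y = 4.663 ✓
  U = -0.733 -> Y = -0.467 ✓
  U = 1.88 -> Y = 4.759 ✓
All samples match this transformation.

(c) 2U + 1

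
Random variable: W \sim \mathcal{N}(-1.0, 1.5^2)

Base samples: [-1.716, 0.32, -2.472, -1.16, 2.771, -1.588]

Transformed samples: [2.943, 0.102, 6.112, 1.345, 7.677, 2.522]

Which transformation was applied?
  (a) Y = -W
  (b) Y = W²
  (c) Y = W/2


Checking option (b) Y = W²:
  W = -1.716 -> Y = 2.943 ✓
  W = 0.32 -> Y = 0.102 ✓
  W = -2.472 -> Y = 6.112 ✓
All samples match this transformation.

(b) W²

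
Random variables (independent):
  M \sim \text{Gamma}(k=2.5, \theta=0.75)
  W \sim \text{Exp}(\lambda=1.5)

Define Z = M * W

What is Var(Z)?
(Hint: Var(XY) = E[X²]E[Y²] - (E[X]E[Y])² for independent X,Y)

Var(XY) = E[X²]E[Y²] - (E[X]E[Y])²
E[M] = 1.875, Var(M) = 1.40625
E[W] = 0.66666667, Var(W) = 0.44444444
E[M²] = 1.40625 + 1.875² = 4.921875
E[W²] = 0.44444444 + 0.66666667² = 0.88888889
Var(Z) = 4.921875*0.88888889 - (1.875*0.66666667)²
= 4.375 - 1.5625 = 2.8125

2.8125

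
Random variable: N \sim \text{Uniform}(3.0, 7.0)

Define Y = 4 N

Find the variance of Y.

For Y = aN + b: Var(Y) = a² * Var(N)
Var(N) = (7 - 3)^2/12 = 1.3333333
Var(Y) = 4² * 1.3333333 = 16 * 1.3333333 = 21.333333

21.333333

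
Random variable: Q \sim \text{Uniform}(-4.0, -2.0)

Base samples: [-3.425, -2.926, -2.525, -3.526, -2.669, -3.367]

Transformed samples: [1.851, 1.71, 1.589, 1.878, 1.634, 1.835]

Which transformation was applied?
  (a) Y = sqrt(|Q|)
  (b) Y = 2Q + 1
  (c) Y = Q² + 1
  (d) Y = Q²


Checking option (a) Y = sqrt(|Q|):
  Q = -3.425 -> Y = 1.851 ✓
  Q = -2.926 -> Y = 1.71 ✓
  Q = -2.525 -> Y = 1.589 ✓
All samples match this transformation.

(a) sqrt(|Q|)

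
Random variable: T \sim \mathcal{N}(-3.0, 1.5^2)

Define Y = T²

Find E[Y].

E[T²] = Var(T) + (E[T])² = 2.25 + 9 = 11.25

11.25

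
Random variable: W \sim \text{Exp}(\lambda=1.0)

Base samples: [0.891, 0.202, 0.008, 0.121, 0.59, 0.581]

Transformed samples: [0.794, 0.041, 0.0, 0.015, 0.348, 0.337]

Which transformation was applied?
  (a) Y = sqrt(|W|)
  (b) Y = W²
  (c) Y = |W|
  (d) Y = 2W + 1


Checking option (b) Y = W²:
  W = 0.891 -> Y = 0.794 ✓
  W = 0.202 -> Y = 0.041 ✓
  W = 0.008 -> Y = 0.0 ✓
All samples match this transformation.

(b) W²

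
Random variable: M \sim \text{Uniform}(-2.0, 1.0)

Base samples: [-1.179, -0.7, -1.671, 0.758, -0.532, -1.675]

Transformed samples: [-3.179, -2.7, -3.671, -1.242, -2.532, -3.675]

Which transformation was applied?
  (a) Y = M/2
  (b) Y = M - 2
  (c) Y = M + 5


Checking option (b) Y = M - 2:
  M = -1.179 -> Y = -3.179 ✓
  M = -0.7 -> Y = -2.7 ✓
  M = -1.671 -> Y = -3.671 ✓
All samples match this transformation.

(b) M - 2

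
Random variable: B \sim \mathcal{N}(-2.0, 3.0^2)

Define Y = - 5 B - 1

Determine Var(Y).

For Y = aB + b: Var(Y) = a² * Var(B)
Var(B) = 3.0^2 = 9
Var(Y) = (-5)² * 9 = 25 * 9 = 225

225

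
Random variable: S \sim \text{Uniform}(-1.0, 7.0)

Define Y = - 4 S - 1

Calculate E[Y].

For Y = -4S - 1:
E[Y] = -4 * E[S] - 1
E[S] = (-1 + 7)/2 = 3
E[Y] = -4 * 3 - 1 = -13

-13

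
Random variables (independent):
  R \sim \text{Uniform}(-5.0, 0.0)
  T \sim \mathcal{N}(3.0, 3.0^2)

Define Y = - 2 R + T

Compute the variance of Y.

For independent RVs: Var(aX + bY) = a²Var(X) + b²Var(Y)
Var(R) = 2.0833333
Var(T) = 9
Var(Y) = (-2)²*2.0833333 + 1²*9
= 4*2.0833333 + 1*9 = 17.333333

17.333333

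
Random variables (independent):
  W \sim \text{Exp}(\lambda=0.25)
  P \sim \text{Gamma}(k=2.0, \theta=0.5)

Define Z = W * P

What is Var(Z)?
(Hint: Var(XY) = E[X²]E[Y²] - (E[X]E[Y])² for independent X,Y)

Var(XY) = E[X²]E[Y²] - (E[X]E[Y])²
E[W] = 4, Var(W) = 16
E[P] = 1, Var(P) = 0.5
E[W²] = 16 + 4² = 32
E[P²] = 0.5 + 1² = 1.5
Var(Z) = 32*1.5 - (4*1)²
= 48 - 16 = 32

32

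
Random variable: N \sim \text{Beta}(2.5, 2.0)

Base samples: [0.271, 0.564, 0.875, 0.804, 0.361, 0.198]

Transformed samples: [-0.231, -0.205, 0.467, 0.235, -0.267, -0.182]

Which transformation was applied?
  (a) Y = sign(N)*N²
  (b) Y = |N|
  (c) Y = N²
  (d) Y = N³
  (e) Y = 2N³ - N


Checking option (e) Y = 2N³ - N:
  N = 0.271 -> Y = -0.231 ✓
  N = 0.564 -> Y = -0.205 ✓
  N = 0.875 -> Y = 0.467 ✓
All samples match this transformation.

(e) 2N³ - N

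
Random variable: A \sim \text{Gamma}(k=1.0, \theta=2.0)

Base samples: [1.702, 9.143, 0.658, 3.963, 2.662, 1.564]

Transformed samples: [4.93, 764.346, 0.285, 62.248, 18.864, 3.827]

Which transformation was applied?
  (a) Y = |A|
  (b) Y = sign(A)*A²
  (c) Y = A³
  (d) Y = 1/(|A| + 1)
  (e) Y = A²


Checking option (c) Y = A³:
  A = 1.702 -> Y = 4.93 ✓
  A = 9.143 -> Y = 764.346 ✓
  A = 0.658 -> Y = 0.285 ✓
All samples match this transformation.

(c) A³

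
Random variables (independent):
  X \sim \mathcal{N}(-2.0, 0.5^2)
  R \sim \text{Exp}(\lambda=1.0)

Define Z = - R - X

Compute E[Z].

E[Z] = -1*E[X] - 1*E[R]
E[X] = -2
E[R] = 1
E[Z] = -1*(-2) - 1*1 = 1

1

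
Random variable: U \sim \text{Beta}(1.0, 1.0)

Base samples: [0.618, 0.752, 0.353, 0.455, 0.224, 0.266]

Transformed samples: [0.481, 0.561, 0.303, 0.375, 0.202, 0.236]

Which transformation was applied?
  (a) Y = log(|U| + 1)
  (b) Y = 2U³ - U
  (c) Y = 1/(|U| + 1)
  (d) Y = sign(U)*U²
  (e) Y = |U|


Checking option (a) Y = log(|U| + 1):
  U = 0.618 -> Y = 0.481 ✓
  U = 0.752 -> Y = 0.561 ✓
  U = 0.353 -> Y = 0.303 ✓
All samples match this transformation.

(a) log(|U| + 1)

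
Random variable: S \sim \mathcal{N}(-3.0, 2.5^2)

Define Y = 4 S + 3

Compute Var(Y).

For Y = aS + b: Var(Y) = a² * Var(S)
Var(S) = 2.5^2 = 6.25
Var(Y) = 4² * 6.25 = 16 * 6.25 = 100

100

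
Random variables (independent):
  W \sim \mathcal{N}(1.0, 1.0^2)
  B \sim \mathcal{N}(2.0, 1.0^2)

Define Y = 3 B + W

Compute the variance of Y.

For independent RVs: Var(aX + bY) = a²Var(X) + b²Var(Y)
Var(W) = 1
Var(B) = 1
Var(Y) = 1²*1 + 3²*1
= 1*1 + 9*1 = 10

10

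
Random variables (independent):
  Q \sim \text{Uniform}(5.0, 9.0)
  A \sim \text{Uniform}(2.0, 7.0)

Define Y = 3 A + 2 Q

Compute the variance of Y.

For independent RVs: Var(aX + bY) = a²Var(X) + b²Var(Y)
Var(Q) = 1.3333333
Var(A) = 2.0833333
Var(Y) = 2²*1.3333333 + 3²*2.0833333
= 4*1.3333333 + 9*2.0833333 = 24.083333

24.083333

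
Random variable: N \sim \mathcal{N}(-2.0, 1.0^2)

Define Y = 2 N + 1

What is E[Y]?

For Y = 2N + 1:
E[Y] = 2 * E[N] + 1
E[N] = -2.0 = -2
E[Y] = 2 * (-2) + 1 = -3

-3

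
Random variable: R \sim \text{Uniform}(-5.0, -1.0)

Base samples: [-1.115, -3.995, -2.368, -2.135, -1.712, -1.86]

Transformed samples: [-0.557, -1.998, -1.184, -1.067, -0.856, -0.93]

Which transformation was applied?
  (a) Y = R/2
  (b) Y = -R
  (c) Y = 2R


Checking option (a) Y = R/2:
  R = -1.115 -> Y = -0.557 ✓
  R = -3.995 -> Y = -1.998 ✓
  R = -2.368 -> Y = -1.184 ✓
All samples match this transformation.

(a) R/2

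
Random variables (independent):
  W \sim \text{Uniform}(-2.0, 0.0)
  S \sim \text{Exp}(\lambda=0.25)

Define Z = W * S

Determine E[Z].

For independent RVs: E[XY] = E[X]*E[Y]
E[W] = -1
E[S] = 4
E[Z] = -1 * 4 = -4

-4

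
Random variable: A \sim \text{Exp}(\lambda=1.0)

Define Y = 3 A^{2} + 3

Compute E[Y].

E[Y] = 3*E[A²] + 3
E[A] = 1
E[A²] = Var(A) + (E[A])² = 1 + 1 = 2
E[Y] = 3*2 + 3 = 9

9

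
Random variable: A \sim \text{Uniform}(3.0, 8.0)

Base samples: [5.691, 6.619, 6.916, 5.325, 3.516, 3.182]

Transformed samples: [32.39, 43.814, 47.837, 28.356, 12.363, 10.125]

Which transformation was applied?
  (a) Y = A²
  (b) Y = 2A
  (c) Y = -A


Checking option (a) Y = A²:
  A = 5.691 -> Y = 32.39 ✓
  A = 6.619 -> Y = 43.814 ✓
  A = 6.916 -> Y = 47.837 ✓
All samples match this transformation.

(a) A²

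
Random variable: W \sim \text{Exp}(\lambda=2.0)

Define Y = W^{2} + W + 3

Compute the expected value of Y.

E[Y] = 1*E[W²] + 1*E[W] + 3
E[W] = 0.5
E[W²] = Var(W) + (E[W])² = 0.25 + 0.25 = 0.5
E[Y] = 1*0.5 + 1*0.5 + 3 = 4

4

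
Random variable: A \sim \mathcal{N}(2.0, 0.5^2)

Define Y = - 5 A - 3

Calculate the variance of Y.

For Y = aA + b: Var(Y) = a² * Var(A)
Var(A) = 0.5^2 = 0.25
Var(Y) = (-5)² * 0.25 = 25 * 0.25 = 6.25

6.25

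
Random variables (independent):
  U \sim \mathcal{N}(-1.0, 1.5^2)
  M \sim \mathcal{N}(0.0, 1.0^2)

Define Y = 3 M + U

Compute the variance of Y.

For independent RVs: Var(aX + bY) = a²Var(X) + b²Var(Y)
Var(U) = 2.25
Var(M) = 1
Var(Y) = 1²*2.25 + 3²*1
= 1*2.25 + 9*1 = 11.25

11.25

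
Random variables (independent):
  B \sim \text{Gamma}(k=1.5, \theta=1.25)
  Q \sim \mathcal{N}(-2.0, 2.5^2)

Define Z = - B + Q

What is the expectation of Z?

E[Z] = -1*E[B] + 1*E[Q]
E[B] = 1.875
E[Q] = -2
E[Z] = -1*1.875 + 1*(-2) = -3.875

-3.875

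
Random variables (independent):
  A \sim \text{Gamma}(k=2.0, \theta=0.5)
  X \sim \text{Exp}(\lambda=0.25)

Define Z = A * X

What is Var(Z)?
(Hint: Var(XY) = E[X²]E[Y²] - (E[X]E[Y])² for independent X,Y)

Var(XY) = E[X²]E[Y²] - (E[X]E[Y])²
E[A] = 1, Var(A) = 0.5
E[X] = 4, Var(X) = 16
E[A²] = 0.5 + 1² = 1.5
E[X²] = 16 + 4² = 32
Var(Z) = 1.5*32 - (1*4)²
= 48 - 16 = 32

32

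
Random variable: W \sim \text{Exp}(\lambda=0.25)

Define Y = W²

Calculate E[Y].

Using E[X²] = Var(X) + (E[X])²:
E[W] = 4
Var(W) = 1/0.25^2 = 16
E[W²] = 16 + 4² = 16 + 16 = 32

32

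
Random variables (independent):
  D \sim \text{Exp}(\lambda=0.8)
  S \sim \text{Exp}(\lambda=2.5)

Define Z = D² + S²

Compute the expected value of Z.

E[Z] = E[D²] + E[S²]
E[D²] = Var(D) + E[D]² = 1.5625 + 1.5625 = 3.125
E[S²] = Var(S) + E[S]² = 0.16 + 0.16 = 0.32
E[Z] = 3.125 + 0.32 = 3.445

3.445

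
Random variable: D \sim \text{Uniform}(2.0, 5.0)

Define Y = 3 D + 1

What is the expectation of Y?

For Y = 3D + 1:
E[Y] = 3 * E[D] + 1
E[D] = (2 + 5)/2 = 3.5
E[Y] = 3 * 3.5 + 1 = 11.5

11.5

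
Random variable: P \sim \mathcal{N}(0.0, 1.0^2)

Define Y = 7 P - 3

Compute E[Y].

For Y = 7P - 3:
E[Y] = 7 * E[P] - 3
E[P] = 0.0 = 0
E[Y] = 7 * 0 - 3 = -3

-3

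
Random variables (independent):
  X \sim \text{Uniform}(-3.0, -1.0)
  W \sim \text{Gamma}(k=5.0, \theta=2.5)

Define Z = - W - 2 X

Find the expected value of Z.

E[Z] = -2*E[X] - 1*E[W]
E[X] = -2
E[W] = 12.5
E[Z] = -2*(-2) - 1*12.5 = -8.5

-8.5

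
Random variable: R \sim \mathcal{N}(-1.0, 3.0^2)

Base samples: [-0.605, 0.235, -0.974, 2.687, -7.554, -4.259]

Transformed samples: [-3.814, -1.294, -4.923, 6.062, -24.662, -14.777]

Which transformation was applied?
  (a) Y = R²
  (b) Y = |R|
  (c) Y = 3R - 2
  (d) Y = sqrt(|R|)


Checking option (c) Y = 3R - 2:
  R = -0.605 -> Y = -3.814 ✓
  R = 0.235 -> Y = -1.294 ✓
  R = -0.974 -> Y = -4.923 ✓
All samples match this transformation.

(c) 3R - 2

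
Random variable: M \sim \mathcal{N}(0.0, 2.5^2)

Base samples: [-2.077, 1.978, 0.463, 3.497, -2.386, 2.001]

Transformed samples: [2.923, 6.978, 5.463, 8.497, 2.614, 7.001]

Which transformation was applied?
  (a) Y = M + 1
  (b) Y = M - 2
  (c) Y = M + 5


Checking option (c) Y = M + 5:
  M = -2.077 -> Y = 2.923 ✓
  M = 1.978 -> Y = 6.978 ✓
  M = 0.463 -> Y = 5.463 ✓
All samples match this transformation.

(c) M + 5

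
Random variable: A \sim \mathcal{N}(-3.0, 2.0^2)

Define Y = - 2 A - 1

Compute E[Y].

For Y = -2A - 1:
E[Y] = -2 * E[A] - 1
E[A] = -3.0 = -3
E[Y] = -2 * (-3) - 1 = 5

5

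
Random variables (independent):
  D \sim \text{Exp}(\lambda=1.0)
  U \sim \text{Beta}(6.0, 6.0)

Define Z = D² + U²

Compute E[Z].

E[Z] = E[D²] + E[U²]
E[D²] = Var(D) + E[D]² = 1 + 1 = 2
E[U²] = Var(U) + E[U]² = 0.019230769 + 0.25 = 0.26923077
E[Z] = 2 + 0.26923077 = 2.2692308

2.2692308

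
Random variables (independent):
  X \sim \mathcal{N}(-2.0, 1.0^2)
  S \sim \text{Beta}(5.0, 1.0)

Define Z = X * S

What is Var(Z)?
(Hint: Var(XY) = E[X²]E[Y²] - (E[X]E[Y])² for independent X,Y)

Var(XY) = E[X²]E[Y²] - (E[X]E[Y])²
E[X] = -2, Var(X) = 1
E[S] = 0.83333333, Var(S) = 0.01984127
E[X²] = 1 + (-2)² = 5
E[S²] = 0.01984127 + 0.83333333² = 0.71428571
Var(Z) = 5*0.71428571 - (-2*0.83333333)²
= 3.5714286 - 2.7777778 = 0.79365079

0.79365079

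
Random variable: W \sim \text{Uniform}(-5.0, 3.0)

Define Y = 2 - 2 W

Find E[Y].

For Y = -2W + 2:
E[Y] = -2 * E[W] + 2
E[W] = (-5 + 3)/2 = -1
E[Y] = -2 * (-1) + 2 = 4

4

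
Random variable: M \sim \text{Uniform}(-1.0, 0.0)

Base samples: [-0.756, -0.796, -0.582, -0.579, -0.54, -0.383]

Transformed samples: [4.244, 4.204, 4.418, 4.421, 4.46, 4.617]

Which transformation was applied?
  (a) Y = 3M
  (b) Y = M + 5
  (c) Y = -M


Checking option (b) Y = M + 5:
  M = -0.756 -> Y = 4.244 ✓
  M = -0.796 -> Y = 4.204 ✓
  M = -0.582 -> Y = 4.418 ✓
All samples match this transformation.

(b) M + 5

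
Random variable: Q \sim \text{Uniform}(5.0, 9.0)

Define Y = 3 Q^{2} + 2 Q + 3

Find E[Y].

E[Y] = 3*E[Q²] + 2*E[Q] + 3
E[Q] = 7
E[Q²] = Var(Q) + (E[Q])² = 1.3333333 + 49 = 50.333333
E[Y] = 3*50.333333 + 2*7 + 3 = 168

168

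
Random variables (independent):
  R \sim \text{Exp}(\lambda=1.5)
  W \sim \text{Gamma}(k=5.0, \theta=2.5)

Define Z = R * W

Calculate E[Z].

For independent RVs: E[XY] = E[X]*E[Y]
E[R] = 0.66666667
E[W] = 12.5
E[Z] = 0.66666667 * 12.5 = 8.3333333

8.3333333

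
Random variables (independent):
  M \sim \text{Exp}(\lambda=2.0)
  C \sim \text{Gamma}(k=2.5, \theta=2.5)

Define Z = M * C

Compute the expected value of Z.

For independent RVs: E[XY] = E[X]*E[Y]
E[M] = 0.5
E[C] = 6.25
E[Z] = 0.5 * 6.25 = 3.125

3.125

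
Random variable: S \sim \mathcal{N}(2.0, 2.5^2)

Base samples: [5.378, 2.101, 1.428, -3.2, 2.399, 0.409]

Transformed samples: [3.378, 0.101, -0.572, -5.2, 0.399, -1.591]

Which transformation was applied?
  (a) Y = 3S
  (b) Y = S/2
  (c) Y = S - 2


Checking option (c) Y = S - 2:
  S = 5.378 -> Y = 3.378 ✓
  S = 2.101 -> Y = 0.101 ✓
  S = 1.428 -> Y = -0.572 ✓
All samples match this transformation.

(c) S - 2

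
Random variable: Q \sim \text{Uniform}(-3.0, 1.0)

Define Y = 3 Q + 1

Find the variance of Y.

For Y = aQ + b: Var(Y) = a² * Var(Q)
Var(Q) = (1 + 3)^2/12 = 1.3333333
Var(Y) = 3² * 1.3333333 = 9 * 1.3333333 = 12

12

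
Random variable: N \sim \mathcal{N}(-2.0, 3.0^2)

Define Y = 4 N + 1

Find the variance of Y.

For Y = aN + b: Var(Y) = a² * Var(N)
Var(N) = 3.0^2 = 9
Var(Y) = 4² * 9 = 16 * 9 = 144

144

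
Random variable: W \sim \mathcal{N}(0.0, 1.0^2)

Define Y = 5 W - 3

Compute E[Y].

For Y = 5W - 3:
E[Y] = 5 * E[W] - 3
E[W] = 0.0 = 0
E[Y] = 5 * 0 - 3 = -3

-3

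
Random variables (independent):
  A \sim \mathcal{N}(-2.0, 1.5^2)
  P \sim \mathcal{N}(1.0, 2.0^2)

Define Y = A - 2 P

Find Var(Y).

For independent RVs: Var(aX + bY) = a²Var(X) + b²Var(Y)
Var(A) = 2.25
Var(P) = 4
Var(Y) = 1²*2.25 + (-2)²*4
= 1*2.25 + 4*4 = 18.25

18.25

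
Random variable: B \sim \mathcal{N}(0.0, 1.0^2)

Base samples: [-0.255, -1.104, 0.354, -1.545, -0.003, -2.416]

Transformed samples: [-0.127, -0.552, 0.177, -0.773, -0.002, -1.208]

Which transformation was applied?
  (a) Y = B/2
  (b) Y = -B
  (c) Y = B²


Checking option (a) Y = B/2:
  B = -0.255 -> Y = -0.127 ✓
  B = -1.104 -> Y = -0.552 ✓
  B = 0.354 -> Y = 0.177 ✓
All samples match this transformation.

(a) B/2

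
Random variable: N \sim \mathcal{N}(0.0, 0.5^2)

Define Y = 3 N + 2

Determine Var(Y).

For Y = aN + b: Var(Y) = a² * Var(N)
Var(N) = 0.5^2 = 0.25
Var(Y) = 3² * 0.25 = 9 * 0.25 = 2.25

2.25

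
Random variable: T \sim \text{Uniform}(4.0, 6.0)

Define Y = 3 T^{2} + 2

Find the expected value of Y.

E[Y] = 3*E[T²] + 2
E[T] = 5
E[T²] = Var(T) + (E[T])² = 0.33333333 + 25 = 25.333333
E[Y] = 3*25.333333 + 2 = 78

78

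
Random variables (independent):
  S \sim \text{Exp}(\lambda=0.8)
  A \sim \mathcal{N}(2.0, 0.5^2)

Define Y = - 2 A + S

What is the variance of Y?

For independent RVs: Var(aX + bY) = a²Var(X) + b²Var(Y)
Var(S) = 1.5625
Var(A) = 0.25
Var(Y) = 1²*1.5625 + (-2)²*0.25
= 1*1.5625 + 4*0.25 = 2.5625

2.5625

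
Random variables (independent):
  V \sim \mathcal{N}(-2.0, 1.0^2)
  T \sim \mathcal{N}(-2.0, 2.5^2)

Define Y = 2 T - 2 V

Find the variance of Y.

For independent RVs: Var(aX + bY) = a²Var(X) + b²Var(Y)
Var(V) = 1
Var(T) = 6.25
Var(Y) = (-2)²*1 + 2²*6.25
= 4*1 + 4*6.25 = 29

29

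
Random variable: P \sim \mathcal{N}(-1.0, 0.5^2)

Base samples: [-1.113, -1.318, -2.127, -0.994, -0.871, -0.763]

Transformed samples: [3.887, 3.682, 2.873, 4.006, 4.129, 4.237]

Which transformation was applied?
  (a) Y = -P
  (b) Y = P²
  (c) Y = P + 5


Checking option (c) Y = P + 5:
  P = -1.113 -> Y = 3.887 ✓
  P = -1.318 -> Y = 3.682 ✓
  P = -2.127 -> Y = 2.873 ✓
All samples match this transformation.

(c) P + 5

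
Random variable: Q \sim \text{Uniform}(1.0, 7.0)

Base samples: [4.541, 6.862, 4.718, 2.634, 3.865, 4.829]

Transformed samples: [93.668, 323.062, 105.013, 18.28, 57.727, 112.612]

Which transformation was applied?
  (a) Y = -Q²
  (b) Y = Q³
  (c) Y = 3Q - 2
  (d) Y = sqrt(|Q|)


Checking option (b) Y = Q³:
  Q = 4.541 -> Y = 93.668 ✓
  Q = 6.862 -> Y = 323.062 ✓
  Q = 4.718 -> Y = 105.013 ✓
All samples match this transformation.

(b) Q³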